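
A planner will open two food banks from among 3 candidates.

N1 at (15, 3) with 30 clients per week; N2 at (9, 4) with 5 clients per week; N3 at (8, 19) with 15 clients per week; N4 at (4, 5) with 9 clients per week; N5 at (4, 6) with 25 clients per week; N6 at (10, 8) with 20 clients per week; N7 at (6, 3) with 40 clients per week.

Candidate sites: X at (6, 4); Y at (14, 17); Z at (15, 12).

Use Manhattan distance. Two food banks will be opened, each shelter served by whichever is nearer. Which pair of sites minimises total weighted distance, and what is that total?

{X, Y}, total 762

Evaluate every pair (each demand assigned to the nearer of the two):
  {X, Y}: total = 762
  {X, Z}: total = 822
  {Y, Z}: total = 1947
Best pair: {X, Y} with total 762.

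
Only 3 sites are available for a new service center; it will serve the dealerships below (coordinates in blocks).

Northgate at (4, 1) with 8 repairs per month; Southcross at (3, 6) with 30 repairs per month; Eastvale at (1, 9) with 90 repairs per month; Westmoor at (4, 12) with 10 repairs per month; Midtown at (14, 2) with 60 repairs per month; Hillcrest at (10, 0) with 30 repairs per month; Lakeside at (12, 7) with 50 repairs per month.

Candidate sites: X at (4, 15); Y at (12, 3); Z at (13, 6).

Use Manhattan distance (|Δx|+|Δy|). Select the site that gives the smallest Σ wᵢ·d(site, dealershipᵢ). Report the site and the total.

Total weighted distance at each candidate:
  X (4, 15): total = 4062
  Y (12, 3): total = 2670
  Z (13, 6): total = 2582
Minimum is at Z with total 2582 blocks.

Z, total 2582 blocks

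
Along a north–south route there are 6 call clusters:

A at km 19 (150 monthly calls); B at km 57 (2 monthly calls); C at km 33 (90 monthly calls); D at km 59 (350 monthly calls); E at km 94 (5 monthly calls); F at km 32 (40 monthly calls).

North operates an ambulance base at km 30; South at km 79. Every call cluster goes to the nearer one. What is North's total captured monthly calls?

280

The indifferent point is the midpoint (30+79)/2 = 54.5; call clusters left of it (closer to North at 30) go to North, those right go to South.
  A at 19 (w=150) → North
  F at 32 (w=40) → North
  C at 33 (w=90) → North
  B at 57 (w=2) → South
  D at 59 (w=350) → South
  E at 94 (w=5) → South
North captures 280; South captures 357.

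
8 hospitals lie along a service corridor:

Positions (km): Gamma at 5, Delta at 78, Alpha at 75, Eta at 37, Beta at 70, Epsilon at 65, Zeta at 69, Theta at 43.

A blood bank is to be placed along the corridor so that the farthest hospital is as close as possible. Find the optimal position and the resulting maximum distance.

The 1-center on a line is the midpoint of the two extreme points: leftmost at 5, rightmost at 78.
Optimal location = (5 + 78)/2 = 41.5; maximum distance = (78 − 5)/2 = 36.5.

location 41.5, max distance 36.5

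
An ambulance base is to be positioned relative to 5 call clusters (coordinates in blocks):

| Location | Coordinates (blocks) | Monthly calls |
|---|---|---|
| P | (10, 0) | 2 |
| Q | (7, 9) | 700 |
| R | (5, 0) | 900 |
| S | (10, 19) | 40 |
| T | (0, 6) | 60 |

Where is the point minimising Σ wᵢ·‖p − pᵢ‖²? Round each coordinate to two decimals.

The minimiser of Σwᵢ‖p−pᵢ‖² is the weighted centroid p* = (Σwᵢpᵢ)/(Σwᵢ).
Σwᵢ = 1702.
Σwᵢxᵢ = 2·10 + 700·7 + 900·5 + 40·10 + 60·0 = 9820.
Σwᵢyᵢ = 2·0 + 700·9 + 900·0 + 40·19 + 60·6 = 7420.
x* = 9820/1702 = 5.77, y* = 7420/1702 = 4.36.

(5.77, 4.36)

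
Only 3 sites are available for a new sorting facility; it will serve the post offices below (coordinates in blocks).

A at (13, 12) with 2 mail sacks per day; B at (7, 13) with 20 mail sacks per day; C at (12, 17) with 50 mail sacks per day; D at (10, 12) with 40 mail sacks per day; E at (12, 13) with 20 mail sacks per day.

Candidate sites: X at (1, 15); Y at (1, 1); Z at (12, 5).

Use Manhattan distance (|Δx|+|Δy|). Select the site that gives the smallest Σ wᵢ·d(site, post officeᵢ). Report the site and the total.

Z, total 1396 blocks

Total weighted distance at each candidate:
  X (1, 15): total = 1580
  Y (1, 1): total = 3016
  Z (12, 5): total = 1396
Minimum is at Z with total 1396 blocks.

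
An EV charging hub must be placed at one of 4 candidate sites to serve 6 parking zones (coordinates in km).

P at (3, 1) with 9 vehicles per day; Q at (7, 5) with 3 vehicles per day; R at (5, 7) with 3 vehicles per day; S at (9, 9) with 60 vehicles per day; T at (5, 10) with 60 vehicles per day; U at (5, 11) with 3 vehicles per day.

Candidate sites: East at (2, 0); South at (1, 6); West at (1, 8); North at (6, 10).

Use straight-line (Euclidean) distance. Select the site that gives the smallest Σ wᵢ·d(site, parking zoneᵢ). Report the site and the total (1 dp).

Total weighted distance at each candidate:
  East (2, 0): total = 1401.5
  South (1, 6): total = 950.3
  West (1, 8): total = 865.1
  North (6, 10): total = 364.1
Minimum is at North with total 364.1 km.

North, total 364.1 km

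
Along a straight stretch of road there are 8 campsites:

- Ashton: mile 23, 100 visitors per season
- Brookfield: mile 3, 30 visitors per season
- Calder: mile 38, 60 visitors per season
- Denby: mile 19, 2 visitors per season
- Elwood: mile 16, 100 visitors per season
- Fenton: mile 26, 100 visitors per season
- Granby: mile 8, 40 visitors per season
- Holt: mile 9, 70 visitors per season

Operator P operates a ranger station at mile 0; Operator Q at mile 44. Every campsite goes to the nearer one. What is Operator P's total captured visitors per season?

The indifferent point is the midpoint (0+44)/2 = 22; campsites left of it (closer to Operator P at 0) go to Operator P, those right go to Operator Q.
  Brookfield at 3 (w=30) → Operator P
  Granby at 8 (w=40) → Operator P
  Holt at 9 (w=70) → Operator P
  Elwood at 16 (w=100) → Operator P
  Denby at 19 (w=2) → Operator P
  Ashton at 23 (w=100) → Operator Q
  Fenton at 26 (w=100) → Operator Q
  Calder at 38 (w=60) → Operator Q
Operator P captures 242; Operator Q captures 260.

242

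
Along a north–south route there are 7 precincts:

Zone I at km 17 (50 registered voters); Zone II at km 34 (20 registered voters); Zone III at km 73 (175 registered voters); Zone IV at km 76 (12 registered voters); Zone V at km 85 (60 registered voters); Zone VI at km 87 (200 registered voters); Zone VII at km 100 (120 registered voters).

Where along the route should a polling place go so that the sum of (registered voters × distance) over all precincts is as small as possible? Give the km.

x = 87

For a sum of weighted absolute distances on a line, the optimum is the weighted median (not the mean). Total weight W = 637; half-weight = 318.5.
Sort by position and accumulate weight:
  km 17 (Zone I, w=50) → cum 50
  km 34 (Zone II, w=20) → cum 70
  km 73 (Zone III, w=175) → cum 245
  km 76 (Zone IV, w=12) → cum 257
  km 85 (Zone V, w=60) → cum 317
  km 87 (Zone VI, w=200) → cum 517  ≥ 318.5 → median here
  km 100 (Zone VII, w=120) → cum 637
Optimal location: km 87.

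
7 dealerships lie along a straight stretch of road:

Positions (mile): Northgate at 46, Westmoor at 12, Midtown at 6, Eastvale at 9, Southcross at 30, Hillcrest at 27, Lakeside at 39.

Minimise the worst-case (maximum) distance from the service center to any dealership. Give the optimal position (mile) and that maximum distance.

location 26, max distance 20

The 1-center on a line is the midpoint of the two extreme points: leftmost at 6, rightmost at 46.
Optimal location = (6 + 46)/2 = 26; maximum distance = (46 − 6)/2 = 20.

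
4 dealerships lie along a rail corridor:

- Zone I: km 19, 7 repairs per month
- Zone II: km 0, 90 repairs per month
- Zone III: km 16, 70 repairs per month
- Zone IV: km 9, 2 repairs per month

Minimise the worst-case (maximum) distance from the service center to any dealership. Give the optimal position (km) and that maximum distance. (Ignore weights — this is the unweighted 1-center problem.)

location 9.5, max distance 9.5

The 1-center on a line is the midpoint of the two extreme points: leftmost at 0, rightmost at 19.
Optimal location = (0 + 19)/2 = 9.5; maximum distance = (19 − 0)/2 = 9.5.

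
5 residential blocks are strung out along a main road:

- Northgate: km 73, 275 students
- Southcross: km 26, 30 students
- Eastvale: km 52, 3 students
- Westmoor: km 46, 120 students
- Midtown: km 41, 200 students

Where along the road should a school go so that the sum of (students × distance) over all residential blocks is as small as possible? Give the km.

x = 46

For a sum of weighted absolute distances on a line, the optimum is the weighted median (not the mean). Total weight W = 628; half-weight = 314.
Sort by position and accumulate weight:
  km 26 (Southcross, w=30) → cum 30
  km 41 (Midtown, w=200) → cum 230
  km 46 (Westmoor, w=120) → cum 350  ≥ 314 → median here
  km 52 (Eastvale, w=3) → cum 353
  km 73 (Northgate, w=275) → cum 628
Optimal location: km 46.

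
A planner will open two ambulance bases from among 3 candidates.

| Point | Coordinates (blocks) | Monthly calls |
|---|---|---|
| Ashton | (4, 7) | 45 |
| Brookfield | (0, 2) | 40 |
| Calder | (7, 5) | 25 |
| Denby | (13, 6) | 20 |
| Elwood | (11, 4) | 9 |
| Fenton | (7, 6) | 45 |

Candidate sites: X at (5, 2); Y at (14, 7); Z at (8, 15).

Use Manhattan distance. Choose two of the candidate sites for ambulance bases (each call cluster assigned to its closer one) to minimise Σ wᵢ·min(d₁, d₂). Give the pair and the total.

Evaluate every pair (each demand assigned to the nearer of the two):
  {X, Y}: total = 959
  {X, Z}: total = 1177
  {Y, Z}: total = 1889
Best pair: {X, Y} with total 959.

{X, Y}, total 959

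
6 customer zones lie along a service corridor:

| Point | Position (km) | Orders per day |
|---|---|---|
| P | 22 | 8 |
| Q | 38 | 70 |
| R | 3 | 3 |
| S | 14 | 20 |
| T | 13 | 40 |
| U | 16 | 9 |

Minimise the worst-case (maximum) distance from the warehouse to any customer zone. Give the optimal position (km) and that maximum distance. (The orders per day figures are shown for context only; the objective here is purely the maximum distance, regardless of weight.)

The 1-center on a line is the midpoint of the two extreme points: leftmost at 3, rightmost at 38.
Optimal location = (3 + 38)/2 = 20.5; maximum distance = (38 − 3)/2 = 17.5.

location 20.5, max distance 17.5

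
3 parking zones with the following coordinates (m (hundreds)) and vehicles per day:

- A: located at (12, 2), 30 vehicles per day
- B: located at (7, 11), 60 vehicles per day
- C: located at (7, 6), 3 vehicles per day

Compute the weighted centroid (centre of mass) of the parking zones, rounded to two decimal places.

(8.61, 7.94)

The minimiser of Σwᵢ‖p−pᵢ‖² is the weighted centroid p* = (Σwᵢpᵢ)/(Σwᵢ).
Σwᵢ = 93.
Σwᵢxᵢ = 30·12 + 60·7 + 3·7 = 801.
Σwᵢyᵢ = 30·2 + 60·11 + 3·6 = 738.
x* = 801/93 = 8.61, y* = 738/93 = 7.94.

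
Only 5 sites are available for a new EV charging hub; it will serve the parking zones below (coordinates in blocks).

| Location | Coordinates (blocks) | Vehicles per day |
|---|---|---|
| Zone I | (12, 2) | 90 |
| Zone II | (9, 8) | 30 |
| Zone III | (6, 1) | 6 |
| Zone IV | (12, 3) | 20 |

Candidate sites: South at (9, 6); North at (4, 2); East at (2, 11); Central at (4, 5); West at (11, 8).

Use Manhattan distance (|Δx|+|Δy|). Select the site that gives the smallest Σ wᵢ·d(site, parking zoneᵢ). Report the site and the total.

South, total 858 blocks

Total weighted distance at each candidate:
  South (9, 6): total = 858
  North (4, 2): total = 1248
  East (2, 11): total = 2454
  Central (4, 5): total = 1466
  West (11, 8): total = 882
Minimum is at South with total 858 blocks.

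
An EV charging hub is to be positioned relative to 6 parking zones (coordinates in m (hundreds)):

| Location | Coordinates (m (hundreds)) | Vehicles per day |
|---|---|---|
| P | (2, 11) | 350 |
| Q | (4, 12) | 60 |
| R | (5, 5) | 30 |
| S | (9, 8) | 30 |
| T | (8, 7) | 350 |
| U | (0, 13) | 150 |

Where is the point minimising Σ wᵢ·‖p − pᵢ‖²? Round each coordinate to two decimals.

The minimiser of Σwᵢ‖p−pᵢ‖² is the weighted centroid p* = (Σwᵢpᵢ)/(Σwᵢ).
Σwᵢ = 970.
Σwᵢxᵢ = 350·2 + 60·4 + 30·5 + 30·9 + 350·8 + 150·0 = 4160.
Σwᵢyᵢ = 350·11 + 60·12 + 30·5 + 30·8 + 350·7 + 150·13 = 9360.
x* = 4160/970 = 4.29, y* = 9360/970 = 9.65.

(4.29, 9.65)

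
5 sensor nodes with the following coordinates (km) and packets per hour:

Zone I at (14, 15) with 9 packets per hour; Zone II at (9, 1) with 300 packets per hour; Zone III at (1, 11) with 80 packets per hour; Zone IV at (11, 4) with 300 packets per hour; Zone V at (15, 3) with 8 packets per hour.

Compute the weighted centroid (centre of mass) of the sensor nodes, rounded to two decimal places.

The minimiser of Σwᵢ‖p−pᵢ‖² is the weighted centroid p* = (Σwᵢpᵢ)/(Σwᵢ).
Σwᵢ = 697.
Σwᵢxᵢ = 9·14 + 300·9 + 80·1 + 300·11 + 8·15 = 6326.
Σwᵢyᵢ = 9·15 + 300·1 + 80·11 + 300·4 + 8·3 = 2539.
x* = 6326/697 = 9.08, y* = 2539/697 = 3.64.

(9.08, 3.64)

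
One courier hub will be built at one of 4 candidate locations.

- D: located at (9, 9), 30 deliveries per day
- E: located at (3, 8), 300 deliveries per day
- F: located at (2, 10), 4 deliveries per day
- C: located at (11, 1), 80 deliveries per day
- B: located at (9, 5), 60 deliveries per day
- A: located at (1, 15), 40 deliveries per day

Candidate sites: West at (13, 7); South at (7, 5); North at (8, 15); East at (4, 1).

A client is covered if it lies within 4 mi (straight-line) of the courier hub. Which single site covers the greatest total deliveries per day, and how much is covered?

South, covering 60

Coverage radius r = 4 mi; a point is covered iff (Δx)²+(Δy)² ≤ 4² = 16.
  West (13, 7): covers {none} → 0
  South (7, 5): covers {B} → 60
  North (8, 15): covers {none} → 0
  East (4, 1): covers {none} → 0
Maximum coverage at South: 60 deliveries per day.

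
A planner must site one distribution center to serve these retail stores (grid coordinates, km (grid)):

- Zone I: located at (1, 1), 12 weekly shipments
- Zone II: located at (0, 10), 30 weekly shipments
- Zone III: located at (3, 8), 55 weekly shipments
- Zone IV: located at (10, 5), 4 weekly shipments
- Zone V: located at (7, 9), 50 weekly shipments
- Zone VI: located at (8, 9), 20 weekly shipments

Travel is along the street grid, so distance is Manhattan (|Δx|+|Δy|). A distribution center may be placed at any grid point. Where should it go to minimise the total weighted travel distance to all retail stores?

(3, 9)

Manhattan distance separates: Σwᵢ(|x−xᵢ|+|y−yᵢ|) = Σwᵢ|x−xᵢ| + Σwᵢ|y−yᵢ|, so x and y are optimised independently as 1-D weighted medians.
Total weight W = 171; half = 85.5.
x-coordinate, sorted with cumulative weight:
  x=0 (Zone II, w=30) cum 30
  x=1 (Zone I, w=12) cum 42
  x=3 (Zone III, w=55) cum 97  ← median
  x=7 (Zone V, w=50) cum 147
  x=8 (Zone VI, w=20) cum 167
  x=10 (Zone IV, w=4) cum 171
⇒ x* = 3
y-coordinate, sorted with cumulative weight:
  y=1 (Zone I, w=12) cum 12
  y=5 (Zone IV, w=4) cum 16
  y=8 (Zone III, w=55) cum 71
  y=9 (Zone V, w=50) cum 121  ← median
  y=9 (Zone VI, w=20) cum 141
  y=10 (Zone II, w=30) cum 171
⇒ y* = 9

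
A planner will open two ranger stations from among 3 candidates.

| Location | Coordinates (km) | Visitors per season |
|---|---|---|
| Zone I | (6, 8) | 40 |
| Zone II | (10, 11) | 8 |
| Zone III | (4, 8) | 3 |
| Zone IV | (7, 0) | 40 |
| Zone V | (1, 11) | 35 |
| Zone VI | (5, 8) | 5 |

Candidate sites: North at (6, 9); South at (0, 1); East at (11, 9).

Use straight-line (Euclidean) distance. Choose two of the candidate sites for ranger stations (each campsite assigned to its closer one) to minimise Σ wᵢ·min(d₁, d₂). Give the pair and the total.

{North, South}, total 560.9

Evaluate every pair (each demand assigned to the nearer of the two):
  {North, South}: total = 560.9
  {North, East}: total = 622.4
  {South, East}: total = 908.1
Best pair: {North, South} with total 560.9.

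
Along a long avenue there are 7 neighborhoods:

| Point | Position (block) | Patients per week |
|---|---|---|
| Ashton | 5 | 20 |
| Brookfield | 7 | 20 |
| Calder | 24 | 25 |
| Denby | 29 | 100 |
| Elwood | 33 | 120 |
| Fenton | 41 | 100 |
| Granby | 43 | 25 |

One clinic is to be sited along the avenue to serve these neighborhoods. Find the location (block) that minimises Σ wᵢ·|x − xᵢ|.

For a sum of weighted absolute distances on a line, the optimum is the weighted median (not the mean). Total weight W = 410; half-weight = 205.
Sort by position and accumulate weight:
  block 5 (Ashton, w=20) → cum 20
  block 7 (Brookfield, w=20) → cum 40
  block 24 (Calder, w=25) → cum 65
  block 29 (Denby, w=100) → cum 165
  block 33 (Elwood, w=120) → cum 285  ≥ 205 → median here
  block 41 (Fenton, w=100) → cum 385
  block 43 (Granby, w=25) → cum 410
Optimal location: block 33.

x = 33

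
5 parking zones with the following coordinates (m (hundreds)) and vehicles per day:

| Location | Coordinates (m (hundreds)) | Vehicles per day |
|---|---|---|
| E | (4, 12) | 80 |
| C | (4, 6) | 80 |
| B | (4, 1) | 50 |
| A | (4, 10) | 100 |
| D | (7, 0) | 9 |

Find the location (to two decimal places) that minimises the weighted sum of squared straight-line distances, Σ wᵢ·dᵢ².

(4.08, 7.81)

The minimiser of Σwᵢ‖p−pᵢ‖² is the weighted centroid p* = (Σwᵢpᵢ)/(Σwᵢ).
Σwᵢ = 319.
Σwᵢxᵢ = 80·4 + 80·4 + 50·4 + 100·4 + 9·7 = 1303.
Σwᵢyᵢ = 80·12 + 80·6 + 50·1 + 100·10 + 9·0 = 2490.
x* = 1303/319 = 4.08, y* = 2490/319 = 7.81.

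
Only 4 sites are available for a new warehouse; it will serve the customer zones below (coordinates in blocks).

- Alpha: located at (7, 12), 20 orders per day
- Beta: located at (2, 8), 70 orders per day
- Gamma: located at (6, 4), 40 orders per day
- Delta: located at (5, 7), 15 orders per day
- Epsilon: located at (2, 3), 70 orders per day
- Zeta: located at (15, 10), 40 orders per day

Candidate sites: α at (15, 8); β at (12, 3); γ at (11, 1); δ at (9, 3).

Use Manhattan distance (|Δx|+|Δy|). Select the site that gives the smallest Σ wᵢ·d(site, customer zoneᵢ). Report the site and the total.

Total weighted distance at each candidate:
  α (15, 8): total = 3175
  β (12, 3): total = 2875
  γ (11, 1): total = 3210
  δ (9, 3): total = 2350
Minimum is at δ with total 2350 blocks.

δ, total 2350 blocks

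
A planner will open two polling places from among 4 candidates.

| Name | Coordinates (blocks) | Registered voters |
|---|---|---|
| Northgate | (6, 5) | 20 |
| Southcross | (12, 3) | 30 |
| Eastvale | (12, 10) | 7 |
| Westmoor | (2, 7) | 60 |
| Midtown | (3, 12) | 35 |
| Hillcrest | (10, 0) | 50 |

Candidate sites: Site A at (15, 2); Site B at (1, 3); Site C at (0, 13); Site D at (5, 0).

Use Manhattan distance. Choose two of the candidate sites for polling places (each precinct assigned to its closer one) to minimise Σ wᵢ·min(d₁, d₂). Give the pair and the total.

Evaluate every pair (each demand assigned to the nearer of the two):
  {Site A, Site B}: total = 1372
  {Site C, Site D}: total = 1395
  {Site A, Site C}: total = 1407
  {Site B, Site D}: total = 1474
  {Site B, Site C}: total = 1615
  {Site A, Site D}: total = 1657
Best pair: {Site A, Site B} with total 1372.

{Site A, Site B}, total 1372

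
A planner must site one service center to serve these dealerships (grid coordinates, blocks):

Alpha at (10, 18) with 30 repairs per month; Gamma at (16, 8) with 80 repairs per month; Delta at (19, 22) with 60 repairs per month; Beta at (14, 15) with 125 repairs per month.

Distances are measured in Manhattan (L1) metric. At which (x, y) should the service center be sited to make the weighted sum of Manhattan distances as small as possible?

(14, 15)

Manhattan distance separates: Σwᵢ(|x−xᵢ|+|y−yᵢ|) = Σwᵢ|x−xᵢ| + Σwᵢ|y−yᵢ|, so x and y are optimised independently as 1-D weighted medians.
Total weight W = 295; half = 147.5.
x-coordinate, sorted with cumulative weight:
  x=10 (Alpha, w=30) cum 30
  x=14 (Beta, w=125) cum 155  ← median
  x=16 (Gamma, w=80) cum 235
  x=19 (Delta, w=60) cum 295
⇒ x* = 14
y-coordinate, sorted with cumulative weight:
  y=8 (Gamma, w=80) cum 80
  y=15 (Beta, w=125) cum 205  ← median
  y=18 (Alpha, w=30) cum 235
  y=22 (Delta, w=60) cum 295
⇒ y* = 15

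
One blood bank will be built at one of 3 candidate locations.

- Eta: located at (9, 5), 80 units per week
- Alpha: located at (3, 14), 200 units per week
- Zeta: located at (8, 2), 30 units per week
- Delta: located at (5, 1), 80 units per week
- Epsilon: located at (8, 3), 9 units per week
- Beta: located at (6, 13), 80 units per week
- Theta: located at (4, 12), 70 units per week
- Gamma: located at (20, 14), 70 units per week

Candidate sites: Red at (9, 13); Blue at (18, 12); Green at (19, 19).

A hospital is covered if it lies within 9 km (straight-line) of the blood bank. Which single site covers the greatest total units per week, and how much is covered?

Red, covering 430

Coverage radius r = 9 km; a point is covered iff (Δx)²+(Δy)² ≤ 9² = 81.
  Red (9, 13): covers {Eta, Alpha, Beta, Theta} → 430
  Blue (18, 12): covers {Gamma} → 70
  Green (19, 19): covers {Gamma} → 70
Maximum coverage at Red: 430 units per week.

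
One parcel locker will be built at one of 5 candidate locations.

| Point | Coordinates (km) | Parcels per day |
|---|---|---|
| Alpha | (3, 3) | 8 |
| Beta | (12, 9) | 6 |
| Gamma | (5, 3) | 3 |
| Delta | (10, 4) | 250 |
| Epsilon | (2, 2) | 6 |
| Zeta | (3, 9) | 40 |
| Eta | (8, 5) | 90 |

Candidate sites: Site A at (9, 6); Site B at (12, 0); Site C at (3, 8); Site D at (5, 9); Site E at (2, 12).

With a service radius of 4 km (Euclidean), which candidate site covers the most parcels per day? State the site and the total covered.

Site A, covering 340

Coverage radius r = 4 km; a point is covered iff (Δx)²+(Δy)² ≤ 4² = 16.
  Site A (9, 6): covers {Delta, Eta} → 340
  Site B (12, 0): covers {none} → 0
  Site C (3, 8): covers {Zeta} → 40
  Site D (5, 9): covers {Zeta} → 40
  Site E (2, 12): covers {Zeta} → 40
Maximum coverage at Site A: 340 parcels per day.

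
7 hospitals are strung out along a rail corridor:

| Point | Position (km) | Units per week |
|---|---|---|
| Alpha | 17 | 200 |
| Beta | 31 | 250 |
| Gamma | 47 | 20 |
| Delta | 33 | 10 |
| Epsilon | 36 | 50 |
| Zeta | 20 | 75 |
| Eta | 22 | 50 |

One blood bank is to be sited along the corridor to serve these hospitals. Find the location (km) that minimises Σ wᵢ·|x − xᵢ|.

x = 31

For a sum of weighted absolute distances on a line, the optimum is the weighted median (not the mean). Total weight W = 655; half-weight = 327.5.
Sort by position and accumulate weight:
  km 17 (Alpha, w=200) → cum 200
  km 20 (Zeta, w=75) → cum 275
  km 22 (Eta, w=50) → cum 325
  km 31 (Beta, w=250) → cum 575  ≥ 327.5 → median here
  km 33 (Delta, w=10) → cum 585
  km 36 (Epsilon, w=50) → cum 635
  km 47 (Gamma, w=20) → cum 655
Optimal location: km 31.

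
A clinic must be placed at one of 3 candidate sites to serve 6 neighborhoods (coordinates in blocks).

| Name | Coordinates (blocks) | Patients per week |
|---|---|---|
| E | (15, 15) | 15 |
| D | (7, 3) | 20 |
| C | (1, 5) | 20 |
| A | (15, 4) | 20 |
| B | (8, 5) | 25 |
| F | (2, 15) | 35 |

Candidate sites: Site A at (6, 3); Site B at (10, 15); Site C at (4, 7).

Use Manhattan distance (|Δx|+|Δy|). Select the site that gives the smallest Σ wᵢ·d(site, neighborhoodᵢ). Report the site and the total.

Total weighted distance at each candidate:
  Site A (6, 3): total = 1335
  Site B (10, 15): total = 1655
  Site C (4, 7): total = 1305
Minimum is at Site C with total 1305 blocks.

Site C, total 1305 blocks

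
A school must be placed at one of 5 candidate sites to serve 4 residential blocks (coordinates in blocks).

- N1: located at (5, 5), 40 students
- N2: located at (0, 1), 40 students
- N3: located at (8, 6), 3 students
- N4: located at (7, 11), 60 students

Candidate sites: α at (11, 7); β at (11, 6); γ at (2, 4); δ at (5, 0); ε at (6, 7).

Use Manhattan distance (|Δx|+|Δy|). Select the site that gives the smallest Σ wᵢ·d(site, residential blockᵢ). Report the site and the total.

Total weighted distance at each candidate:
  α (11, 7): total = 1492
  β (11, 6): total = 1469
  γ (2, 4): total = 1104
  δ (5, 0): total = 1247
  ε (6, 7): total = 909
Minimum is at ε with total 909 blocks.

ε, total 909 blocks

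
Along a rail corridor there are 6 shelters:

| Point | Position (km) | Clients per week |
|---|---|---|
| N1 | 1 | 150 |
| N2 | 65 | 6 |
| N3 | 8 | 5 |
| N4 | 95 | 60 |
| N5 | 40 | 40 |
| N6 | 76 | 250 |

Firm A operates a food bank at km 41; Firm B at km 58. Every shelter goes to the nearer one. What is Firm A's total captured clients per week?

195

The indifferent point is the midpoint (41+58)/2 = 49.5; shelters left of it (closer to Firm A at 41) go to Firm A, those right go to Firm B.
  N1 at 1 (w=150) → Firm A
  N3 at 8 (w=5) → Firm A
  N5 at 40 (w=40) → Firm A
  N2 at 65 (w=6) → Firm B
  N6 at 76 (w=250) → Firm B
  N4 at 95 (w=60) → Firm B
Firm A captures 195; Firm B captures 316.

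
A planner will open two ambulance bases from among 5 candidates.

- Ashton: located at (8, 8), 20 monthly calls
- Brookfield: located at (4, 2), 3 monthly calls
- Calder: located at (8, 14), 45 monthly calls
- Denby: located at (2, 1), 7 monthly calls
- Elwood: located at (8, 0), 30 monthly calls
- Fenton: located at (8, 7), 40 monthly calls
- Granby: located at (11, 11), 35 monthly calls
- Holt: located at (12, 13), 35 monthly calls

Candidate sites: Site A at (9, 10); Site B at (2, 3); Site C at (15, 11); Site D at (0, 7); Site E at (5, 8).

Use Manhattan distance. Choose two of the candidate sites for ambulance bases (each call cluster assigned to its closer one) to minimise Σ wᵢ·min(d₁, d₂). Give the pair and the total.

{Site A, Site B}, total 1053

Evaluate every pair (each demand assigned to the nearer of the two):
  {Site A, Site B}: total = 1053
  {Site A, Site D}: total = 1173
  {Site A, Site E}: total = 1181
  {Site A, Site C}: total = 1206
  {Site C, Site E}: total = 1361
  {Site B, Site E}: total = 1653
  {Site B, Site C}: total = 1658
  {Site D, Site E}: total = 1767
  {Site C, Site D}: total = 1798
  {Site B, Site D}: total = 2623
Best pair: {Site A, Site B} with total 1053.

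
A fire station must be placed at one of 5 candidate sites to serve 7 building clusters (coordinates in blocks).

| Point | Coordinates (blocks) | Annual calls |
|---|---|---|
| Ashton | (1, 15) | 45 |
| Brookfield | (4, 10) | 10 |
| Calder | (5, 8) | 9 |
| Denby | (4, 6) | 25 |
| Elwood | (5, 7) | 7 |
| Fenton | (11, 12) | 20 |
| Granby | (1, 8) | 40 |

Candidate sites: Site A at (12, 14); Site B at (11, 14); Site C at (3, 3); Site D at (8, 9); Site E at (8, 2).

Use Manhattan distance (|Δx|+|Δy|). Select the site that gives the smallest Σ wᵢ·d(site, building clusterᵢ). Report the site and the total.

Total weighted distance at each candidate:
  Site A (12, 14): total = 2015
  Site B (11, 14): total = 1859
  Site C (3, 3): total = 1535
  Site D (8, 9): total = 1321
  Site E (8, 2): total = 2137
Minimum is at Site D with total 1321 blocks.

Site D, total 1321 blocks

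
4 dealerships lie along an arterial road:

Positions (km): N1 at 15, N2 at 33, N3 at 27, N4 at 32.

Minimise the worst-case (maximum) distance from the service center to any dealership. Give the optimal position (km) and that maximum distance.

location 24, max distance 9

The 1-center on a line is the midpoint of the two extreme points: leftmost at 15, rightmost at 33.
Optimal location = (15 + 33)/2 = 24; maximum distance = (33 − 15)/2 = 9.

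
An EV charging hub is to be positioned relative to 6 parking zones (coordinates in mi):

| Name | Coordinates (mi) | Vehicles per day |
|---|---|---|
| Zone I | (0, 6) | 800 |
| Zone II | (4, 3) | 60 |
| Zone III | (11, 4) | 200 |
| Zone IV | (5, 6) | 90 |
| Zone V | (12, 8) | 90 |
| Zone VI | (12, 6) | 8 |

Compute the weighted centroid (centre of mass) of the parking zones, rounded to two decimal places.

The minimiser of Σwᵢ‖p−pᵢ‖² is the weighted centroid p* = (Σwᵢpᵢ)/(Σwᵢ).
Σwᵢ = 1248.
Σwᵢxᵢ = 800·0 + 60·4 + 200·11 + 90·5 + 90·12 + 8·12 = 4066.
Σwᵢyᵢ = 800·6 + 60·3 + 200·4 + 90·6 + 90·8 + 8·6 = 7088.
x* = 4066/1248 = 3.26, y* = 7088/1248 = 5.68.

(3.26, 5.68)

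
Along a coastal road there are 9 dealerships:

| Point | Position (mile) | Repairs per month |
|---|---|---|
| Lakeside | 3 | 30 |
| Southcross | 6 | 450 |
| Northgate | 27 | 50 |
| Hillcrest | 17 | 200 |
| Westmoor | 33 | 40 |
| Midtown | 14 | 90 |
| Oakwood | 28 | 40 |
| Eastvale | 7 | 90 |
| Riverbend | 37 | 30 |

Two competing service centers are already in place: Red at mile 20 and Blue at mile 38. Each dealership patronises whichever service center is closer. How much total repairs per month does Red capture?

The indifferent point is the midpoint (20+38)/2 = 29; dealerships left of it (closer to Red at 20) go to Red, those right go to Blue.
  Lakeside at 3 (w=30) → Red
  Southcross at 6 (w=450) → Red
  Eastvale at 7 (w=90) → Red
  Midtown at 14 (w=90) → Red
  Hillcrest at 17 (w=200) → Red
  Northgate at 27 (w=50) → Red
  Oakwood at 28 (w=40) → Red
  Westmoor at 33 (w=40) → Blue
  Riverbend at 37 (w=30) → Blue
Red captures 950; Blue captures 70.

950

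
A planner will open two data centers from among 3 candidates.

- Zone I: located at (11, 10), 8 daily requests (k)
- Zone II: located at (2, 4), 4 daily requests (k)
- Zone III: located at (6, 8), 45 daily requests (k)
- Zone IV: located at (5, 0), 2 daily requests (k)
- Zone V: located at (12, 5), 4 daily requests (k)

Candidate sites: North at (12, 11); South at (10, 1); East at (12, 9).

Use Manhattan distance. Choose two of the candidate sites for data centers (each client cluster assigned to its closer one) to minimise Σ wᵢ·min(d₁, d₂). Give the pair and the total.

Evaluate every pair (each demand assigned to the nearer of the two):
  {South, East}: total = 403
  {North, East}: total = 439
  {North, South}: total = 501
Best pair: {South, East} with total 403.

{South, East}, total 403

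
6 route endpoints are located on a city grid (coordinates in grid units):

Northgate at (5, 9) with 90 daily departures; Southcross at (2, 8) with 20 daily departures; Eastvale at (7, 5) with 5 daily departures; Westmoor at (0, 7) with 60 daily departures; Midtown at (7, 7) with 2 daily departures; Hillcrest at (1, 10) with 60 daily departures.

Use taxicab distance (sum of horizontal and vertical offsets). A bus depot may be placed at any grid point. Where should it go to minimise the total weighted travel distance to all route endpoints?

(1, 9)

Manhattan distance separates: Σwᵢ(|x−xᵢ|+|y−yᵢ|) = Σwᵢ|x−xᵢ| + Σwᵢ|y−yᵢ|, so x and y are optimised independently as 1-D weighted medians.
Total weight W = 237; half = 118.5.
x-coordinate, sorted with cumulative weight:
  x=0 (Westmoor, w=60) cum 60
  x=1 (Hillcrest, w=60) cum 120  ← median
  x=2 (Southcross, w=20) cum 140
  x=5 (Northgate, w=90) cum 230
  x=7 (Eastvale, w=5) cum 235
  x=7 (Midtown, w=2) cum 237
⇒ x* = 1
y-coordinate, sorted with cumulative weight:
  y=5 (Eastvale, w=5) cum 5
  y=7 (Westmoor, w=60) cum 65
  y=7 (Midtown, w=2) cum 67
  y=8 (Southcross, w=20) cum 87
  y=9 (Northgate, w=90) cum 177  ← median
  y=10 (Hillcrest, w=60) cum 237
⇒ y* = 9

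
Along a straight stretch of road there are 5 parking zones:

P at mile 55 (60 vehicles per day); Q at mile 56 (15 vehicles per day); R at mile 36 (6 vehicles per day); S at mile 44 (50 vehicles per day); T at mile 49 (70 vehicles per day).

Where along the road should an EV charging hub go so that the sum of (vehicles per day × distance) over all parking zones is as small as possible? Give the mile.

For a sum of weighted absolute distances on a line, the optimum is the weighted median (not the mean). Total weight W = 201; half-weight = 100.5.
Sort by position and accumulate weight:
  mile 36 (R, w=6) → cum 6
  mile 44 (S, w=50) → cum 56
  mile 49 (T, w=70) → cum 126  ≥ 100.5 → median here
  mile 55 (P, w=60) → cum 186
  mile 56 (Q, w=15) → cum 201
Optimal location: mile 49.

x = 49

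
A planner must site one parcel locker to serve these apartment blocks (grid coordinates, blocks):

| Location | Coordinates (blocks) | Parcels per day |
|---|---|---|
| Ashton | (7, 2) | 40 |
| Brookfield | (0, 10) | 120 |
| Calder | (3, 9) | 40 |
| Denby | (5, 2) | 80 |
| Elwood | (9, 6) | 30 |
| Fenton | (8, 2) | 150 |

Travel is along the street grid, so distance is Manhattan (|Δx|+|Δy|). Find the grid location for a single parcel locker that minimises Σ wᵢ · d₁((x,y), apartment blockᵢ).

Manhattan distance separates: Σwᵢ(|x−xᵢ|+|y−yᵢ|) = Σwᵢ|x−xᵢ| + Σwᵢ|y−yᵢ|, so x and y are optimised independently as 1-D weighted medians.
Total weight W = 460; half = 230.
x-coordinate, sorted with cumulative weight:
  x=0 (Brookfield, w=120) cum 120
  x=3 (Calder, w=40) cum 160
  x=5 (Denby, w=80) cum 240  ← median
  x=7 (Ashton, w=40) cum 280
  x=8 (Fenton, w=150) cum 430
  x=9 (Elwood, w=30) cum 460
⇒ x* = 5
y-coordinate, sorted with cumulative weight:
  y=2 (Ashton, w=40) cum 40
  y=2 (Denby, w=80) cum 120
  y=2 (Fenton, w=150) cum 270  ← median
  y=6 (Elwood, w=30) cum 300
  y=9 (Calder, w=40) cum 340
  y=10 (Brookfield, w=120) cum 460
⇒ y* = 2

(5, 2)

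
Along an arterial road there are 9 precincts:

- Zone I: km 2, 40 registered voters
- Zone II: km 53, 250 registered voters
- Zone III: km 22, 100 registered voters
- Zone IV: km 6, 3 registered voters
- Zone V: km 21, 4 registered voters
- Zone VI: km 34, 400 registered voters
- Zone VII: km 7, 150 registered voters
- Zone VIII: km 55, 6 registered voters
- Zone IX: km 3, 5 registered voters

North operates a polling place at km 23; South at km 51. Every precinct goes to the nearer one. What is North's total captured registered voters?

702

The indifferent point is the midpoint (23+51)/2 = 37; precincts left of it (closer to North at 23) go to North, those right go to South.
  Zone I at 2 (w=40) → North
  Zone IX at 3 (w=5) → North
  Zone IV at 6 (w=3) → North
  Zone VII at 7 (w=150) → North
  Zone V at 21 (w=4) → North
  Zone III at 22 (w=100) → North
  Zone VI at 34 (w=400) → North
  Zone II at 53 (w=250) → South
  Zone VIII at 55 (w=6) → South
North captures 702; South captures 256.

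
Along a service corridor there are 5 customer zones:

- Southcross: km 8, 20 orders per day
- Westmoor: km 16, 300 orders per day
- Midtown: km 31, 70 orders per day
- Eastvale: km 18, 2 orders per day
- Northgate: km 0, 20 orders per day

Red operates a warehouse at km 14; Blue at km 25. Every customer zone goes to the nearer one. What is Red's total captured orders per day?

The indifferent point is the midpoint (14+25)/2 = 19.5; customer zones left of it (closer to Red at 14) go to Red, those right go to Blue.
  Northgate at 0 (w=20) → Red
  Southcross at 8 (w=20) → Red
  Westmoor at 16 (w=300) → Red
  Eastvale at 18 (w=2) → Red
  Midtown at 31 (w=70) → Blue
Red captures 342; Blue captures 70.

342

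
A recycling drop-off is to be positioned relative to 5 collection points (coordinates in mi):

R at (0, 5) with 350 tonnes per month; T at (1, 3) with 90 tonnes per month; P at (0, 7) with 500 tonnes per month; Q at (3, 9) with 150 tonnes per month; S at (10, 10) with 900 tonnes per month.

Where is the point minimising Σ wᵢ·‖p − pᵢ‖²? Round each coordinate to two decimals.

(4.79, 7.97)

The minimiser of Σwᵢ‖p−pᵢ‖² is the weighted centroid p* = (Σwᵢpᵢ)/(Σwᵢ).
Σwᵢ = 1990.
Σwᵢxᵢ = 350·0 + 90·1 + 500·0 + 150·3 + 900·10 = 9540.
Σwᵢyᵢ = 350·5 + 90·3 + 500·7 + 150·9 + 900·10 = 15870.
x* = 9540/1990 = 4.79, y* = 15870/1990 = 7.97.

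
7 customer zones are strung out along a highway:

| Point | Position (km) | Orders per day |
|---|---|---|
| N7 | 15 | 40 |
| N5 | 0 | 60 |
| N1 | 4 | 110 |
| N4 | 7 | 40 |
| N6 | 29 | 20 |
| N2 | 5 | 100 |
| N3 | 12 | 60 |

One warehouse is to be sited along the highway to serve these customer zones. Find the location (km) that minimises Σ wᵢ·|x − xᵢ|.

x = 5

For a sum of weighted absolute distances on a line, the optimum is the weighted median (not the mean). Total weight W = 430; half-weight = 215.
Sort by position and accumulate weight:
  km 0 (N5, w=60) → cum 60
  km 4 (N1, w=110) → cum 170
  km 5 (N2, w=100) → cum 270  ≥ 215 → median here
  km 7 (N4, w=40) → cum 310
  km 12 (N3, w=60) → cum 370
  km 15 (N7, w=40) → cum 410
  km 29 (N6, w=20) → cum 430
Optimal location: km 5.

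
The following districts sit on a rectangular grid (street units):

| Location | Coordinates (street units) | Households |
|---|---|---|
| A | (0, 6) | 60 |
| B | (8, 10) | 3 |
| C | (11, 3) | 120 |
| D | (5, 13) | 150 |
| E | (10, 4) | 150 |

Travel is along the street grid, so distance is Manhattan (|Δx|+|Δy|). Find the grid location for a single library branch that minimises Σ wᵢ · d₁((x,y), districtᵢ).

Manhattan distance separates: Σwᵢ(|x−xᵢ|+|y−yᵢ|) = Σwᵢ|x−xᵢ| + Σwᵢ|y−yᵢ|, so x and y are optimised independently as 1-D weighted medians.
Total weight W = 483; half = 241.5.
x-coordinate, sorted with cumulative weight:
  x=0 (A, w=60) cum 60
  x=5 (D, w=150) cum 210
  x=8 (B, w=3) cum 213
  x=10 (E, w=150) cum 363  ← median
  x=11 (C, w=120) cum 483
⇒ x* = 10
y-coordinate, sorted with cumulative weight:
  y=3 (C, w=120) cum 120
  y=4 (E, w=150) cum 270  ← median
  y=6 (A, w=60) cum 330
  y=10 (B, w=3) cum 333
  y=13 (D, w=150) cum 483
⇒ y* = 4

(10, 4)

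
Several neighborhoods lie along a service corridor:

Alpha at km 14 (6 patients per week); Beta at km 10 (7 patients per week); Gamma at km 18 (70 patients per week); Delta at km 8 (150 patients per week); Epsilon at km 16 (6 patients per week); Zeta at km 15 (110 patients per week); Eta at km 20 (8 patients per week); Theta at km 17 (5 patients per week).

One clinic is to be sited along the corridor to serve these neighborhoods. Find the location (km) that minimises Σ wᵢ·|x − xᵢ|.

For a sum of weighted absolute distances on a line, the optimum is the weighted median (not the mean). Total weight W = 362; half-weight = 181.
Sort by position and accumulate weight:
  km 8 (Delta, w=150) → cum 150
  km 10 (Beta, w=7) → cum 157
  km 14 (Alpha, w=6) → cum 163
  km 15 (Zeta, w=110) → cum 273  ≥ 181 → median here
  km 16 (Epsilon, w=6) → cum 279
  km 17 (Theta, w=5) → cum 284
  km 18 (Gamma, w=70) → cum 354
  km 20 (Eta, w=8) → cum 362
Optimal location: km 15.

x = 15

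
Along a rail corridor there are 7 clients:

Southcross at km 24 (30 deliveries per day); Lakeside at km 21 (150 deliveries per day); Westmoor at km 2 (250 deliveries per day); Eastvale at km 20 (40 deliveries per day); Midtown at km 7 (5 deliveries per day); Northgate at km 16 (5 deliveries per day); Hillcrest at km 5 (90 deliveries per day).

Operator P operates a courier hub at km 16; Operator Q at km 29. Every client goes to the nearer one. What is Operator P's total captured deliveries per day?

The indifferent point is the midpoint (16+29)/2 = 22.5; clients left of it (closer to Operator P at 16) go to Operator P, those right go to Operator Q.
  Westmoor at 2 (w=250) → Operator P
  Hillcrest at 5 (w=90) → Operator P
  Midtown at 7 (w=5) → Operator P
  Northgate at 16 (w=5) → Operator P
  Eastvale at 20 (w=40) → Operator P
  Lakeside at 21 (w=150) → Operator P
  Southcross at 24 (w=30) → Operator Q
Operator P captures 540; Operator Q captures 30.

540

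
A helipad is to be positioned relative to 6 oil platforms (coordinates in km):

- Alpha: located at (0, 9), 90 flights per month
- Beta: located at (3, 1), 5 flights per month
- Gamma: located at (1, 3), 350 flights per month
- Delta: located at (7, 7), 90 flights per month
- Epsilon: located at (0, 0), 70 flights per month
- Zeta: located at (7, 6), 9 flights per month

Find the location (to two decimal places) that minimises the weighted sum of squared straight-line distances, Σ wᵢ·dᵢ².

The minimiser of Σwᵢ‖p−pᵢ‖² is the weighted centroid p* = (Σwᵢpᵢ)/(Σwᵢ).
Σwᵢ = 614.
Σwᵢxᵢ = 90·0 + 5·3 + 350·1 + 90·7 + 70·0 + 9·7 = 1058.
Σwᵢyᵢ = 90·9 + 5·1 + 350·3 + 90·7 + 70·0 + 9·6 = 2549.
x* = 1058/614 = 1.72, y* = 2549/614 = 4.15.

(1.72, 4.15)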